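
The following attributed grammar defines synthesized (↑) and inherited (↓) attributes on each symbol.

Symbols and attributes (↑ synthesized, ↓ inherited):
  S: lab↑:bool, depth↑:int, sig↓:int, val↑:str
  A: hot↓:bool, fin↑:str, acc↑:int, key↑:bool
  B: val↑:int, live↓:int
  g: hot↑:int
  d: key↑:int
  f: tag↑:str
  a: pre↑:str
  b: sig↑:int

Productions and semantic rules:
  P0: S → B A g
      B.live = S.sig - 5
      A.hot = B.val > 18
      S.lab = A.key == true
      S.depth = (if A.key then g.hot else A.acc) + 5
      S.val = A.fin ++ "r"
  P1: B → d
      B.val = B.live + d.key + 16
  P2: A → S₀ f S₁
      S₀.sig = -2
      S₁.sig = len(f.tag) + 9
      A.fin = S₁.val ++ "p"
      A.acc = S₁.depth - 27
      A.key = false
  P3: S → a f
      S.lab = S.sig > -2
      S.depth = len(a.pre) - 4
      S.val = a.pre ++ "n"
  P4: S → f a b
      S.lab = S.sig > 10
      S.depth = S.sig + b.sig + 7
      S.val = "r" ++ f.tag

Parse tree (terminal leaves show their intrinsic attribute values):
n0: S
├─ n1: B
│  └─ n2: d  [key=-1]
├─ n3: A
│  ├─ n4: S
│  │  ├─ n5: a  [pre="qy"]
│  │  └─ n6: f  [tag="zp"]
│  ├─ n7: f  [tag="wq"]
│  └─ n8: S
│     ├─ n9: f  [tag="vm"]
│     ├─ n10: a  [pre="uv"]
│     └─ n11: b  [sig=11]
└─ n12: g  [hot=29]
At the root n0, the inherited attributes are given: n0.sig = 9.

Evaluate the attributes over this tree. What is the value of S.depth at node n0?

7

1. n0.sig = 9  [given at root]
2. n1.live = 4  [S.sig - 5]
3. n2.key = -1  [terminal]
4. n1.val = 19  [B.live + d.key + 16]
5. n3.hot = true  [B.val > 18]
6. n4.sig = -2  [-2]
7. n5.pre = "qy"  [terminal]
8. n6.tag = "zp"  [terminal]
9. n4.lab = false  [S.sig > -2]
10. n4.depth = -2  [len(a.pre) - 4]
11. n4.val = "qyn"  [a.pre ++ "n"]
12. n7.tag = "wq"  [terminal]
13. n8.sig = 11  [len(f.tag) + 9]
14. n9.tag = "vm"  [terminal]
15. n10.pre = "uv"  [terminal]
16. n11.sig = 11  [terminal]
17. n8.lab = true  [S.sig > 10]
18. n8.depth = 29  [S.sig + b.sig + 7]
19. n8.val = "rvm"  ["r" ++ f.tag]
20. n3.fin = "rvmp"  [S₁.val ++ "p"]
21. n3.acc = 2  [S₁.depth - 27]
22. n3.key = false  [false]
23. n12.hot = 29  [terminal]
24. n0.lab = false  [A.key == true]
25. n0.depth = 7  [(if A.key then g.hot else A.acc) + 5]
26. n0.val = "rvmpr"  [A.fin ++ "r"]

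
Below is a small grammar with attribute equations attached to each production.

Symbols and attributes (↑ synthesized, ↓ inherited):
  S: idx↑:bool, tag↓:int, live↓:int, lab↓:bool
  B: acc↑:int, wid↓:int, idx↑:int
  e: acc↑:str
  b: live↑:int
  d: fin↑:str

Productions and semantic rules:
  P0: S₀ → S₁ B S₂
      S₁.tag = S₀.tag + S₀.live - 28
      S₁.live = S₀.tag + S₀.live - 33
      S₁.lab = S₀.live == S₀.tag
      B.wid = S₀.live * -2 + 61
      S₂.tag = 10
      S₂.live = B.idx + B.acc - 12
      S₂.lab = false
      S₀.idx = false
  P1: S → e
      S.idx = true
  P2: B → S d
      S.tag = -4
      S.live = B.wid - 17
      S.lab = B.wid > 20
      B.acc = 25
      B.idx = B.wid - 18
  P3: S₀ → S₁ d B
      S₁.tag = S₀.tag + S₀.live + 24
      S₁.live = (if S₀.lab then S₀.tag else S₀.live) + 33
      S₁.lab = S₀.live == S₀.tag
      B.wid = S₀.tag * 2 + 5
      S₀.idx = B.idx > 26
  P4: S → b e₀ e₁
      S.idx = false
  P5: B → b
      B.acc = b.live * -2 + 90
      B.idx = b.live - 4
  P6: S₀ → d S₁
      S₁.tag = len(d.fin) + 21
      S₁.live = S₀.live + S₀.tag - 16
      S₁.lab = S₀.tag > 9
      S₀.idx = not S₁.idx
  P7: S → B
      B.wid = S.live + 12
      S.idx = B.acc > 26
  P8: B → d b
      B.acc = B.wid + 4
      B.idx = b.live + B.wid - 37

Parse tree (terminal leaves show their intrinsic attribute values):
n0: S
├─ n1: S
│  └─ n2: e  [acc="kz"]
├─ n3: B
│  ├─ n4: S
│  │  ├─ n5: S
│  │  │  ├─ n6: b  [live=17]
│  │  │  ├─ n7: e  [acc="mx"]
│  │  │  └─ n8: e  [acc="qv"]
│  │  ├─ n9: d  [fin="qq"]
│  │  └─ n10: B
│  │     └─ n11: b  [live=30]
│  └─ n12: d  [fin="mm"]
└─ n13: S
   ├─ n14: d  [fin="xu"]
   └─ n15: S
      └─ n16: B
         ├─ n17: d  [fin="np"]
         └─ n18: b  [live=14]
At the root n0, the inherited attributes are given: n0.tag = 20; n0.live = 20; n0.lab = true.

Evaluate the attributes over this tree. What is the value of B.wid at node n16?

1. n0.tag = 20  [given at root]
2. n0.live = 20  [given at root]
3. n0.lab = true  [given at root]
4. n1.tag = 12  [S₀.tag + S₀.live - 28]
5. n1.live = 7  [S₀.tag + S₀.live - 33]
6. n1.lab = true  [S₀.live == S₀.tag]
7. n2.acc = "kz"  [terminal]
8. n1.idx = true  [true]
9. n3.wid = 21  [S₀.live * -2 + 61]
10. n4.tag = -4  [-4]
11. n4.live = 4  [B.wid - 17]
12. n4.lab = true  [B.wid > 20]
13. n5.tag = 24  [S₀.tag + S₀.live + 24]
14. n5.live = 29  [(if S₀.lab then S₀.tag else S₀.live) + 33]
15. n5.lab = false  [S₀.live == S₀.tag]
16. n6.live = 17  [terminal]
17. n7.acc = "mx"  [terminal]
18. n8.acc = "qv"  [terminal]
19. n5.idx = false  [false]
20. n9.fin = "qq"  [terminal]
21. n10.wid = -3  [S₀.tag * 2 + 5]
22. n11.live = 30  [terminal]
23. n10.acc = 30  [b.live * -2 + 90]
24. n10.idx = 26  [b.live - 4]
25. n4.idx = false  [B.idx > 26]
26. n12.fin = "mm"  [terminal]
27. n3.acc = 25  [25]
28. n3.idx = 3  [B.wid - 18]
29. n13.tag = 10  [10]
30. n13.live = 16  [B.idx + B.acc - 12]
31. n13.lab = false  [false]
32. n14.fin = "xu"  [terminal]
33. n15.tag = 23  [len(d.fin) + 21]
34. n15.live = 10  [S₀.live + S₀.tag - 16]
35. n15.lab = true  [S₀.tag > 9]
36. n16.wid = 22  [S.live + 12]
37. n17.fin = "np"  [terminal]
38. n18.live = 14  [terminal]
39. n16.acc = 26  [B.wid + 4]
40. n16.idx = -1  [b.live + B.wid - 37]
41. n15.idx = false  [B.acc > 26]
42. n13.idx = true  [not S₁.idx]
43. n0.idx = false  [false]

22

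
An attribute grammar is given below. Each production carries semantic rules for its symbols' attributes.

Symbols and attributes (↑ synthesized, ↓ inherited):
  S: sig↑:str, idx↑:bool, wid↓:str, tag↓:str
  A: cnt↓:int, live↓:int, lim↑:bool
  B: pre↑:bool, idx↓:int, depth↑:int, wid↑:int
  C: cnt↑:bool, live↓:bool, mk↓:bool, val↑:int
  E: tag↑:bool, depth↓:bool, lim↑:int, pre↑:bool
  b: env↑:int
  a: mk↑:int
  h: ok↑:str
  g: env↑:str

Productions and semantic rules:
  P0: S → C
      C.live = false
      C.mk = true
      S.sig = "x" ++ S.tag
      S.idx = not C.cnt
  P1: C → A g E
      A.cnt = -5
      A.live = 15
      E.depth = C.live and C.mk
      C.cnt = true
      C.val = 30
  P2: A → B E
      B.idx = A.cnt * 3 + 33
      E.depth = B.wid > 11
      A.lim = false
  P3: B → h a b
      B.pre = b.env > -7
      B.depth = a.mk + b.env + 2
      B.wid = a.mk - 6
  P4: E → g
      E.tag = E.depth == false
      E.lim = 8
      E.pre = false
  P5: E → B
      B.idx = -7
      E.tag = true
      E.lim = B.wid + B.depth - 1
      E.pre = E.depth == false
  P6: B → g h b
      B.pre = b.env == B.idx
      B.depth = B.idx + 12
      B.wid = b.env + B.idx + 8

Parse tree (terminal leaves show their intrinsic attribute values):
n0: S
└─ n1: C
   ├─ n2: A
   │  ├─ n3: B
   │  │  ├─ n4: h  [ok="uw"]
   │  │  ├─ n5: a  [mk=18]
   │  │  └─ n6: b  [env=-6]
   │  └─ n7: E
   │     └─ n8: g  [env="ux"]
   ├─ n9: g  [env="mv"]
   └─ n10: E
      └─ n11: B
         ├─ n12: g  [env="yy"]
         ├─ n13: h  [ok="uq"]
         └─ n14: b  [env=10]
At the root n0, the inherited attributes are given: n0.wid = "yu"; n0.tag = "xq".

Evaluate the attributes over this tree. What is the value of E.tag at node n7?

1. n0.wid = "yu"  [given at root]
2. n0.tag = "xq"  [given at root]
3. n1.live = false  [false]
4. n1.mk = true  [true]
5. n2.cnt = -5  [-5]
6. n2.live = 15  [15]
7. n3.idx = 18  [A.cnt * 3 + 33]
8. n4.ok = "uw"  [terminal]
9. n5.mk = 18  [terminal]
10. n6.env = -6  [terminal]
11. n3.pre = true  [b.env > -7]
12. n3.depth = 14  [a.mk + b.env + 2]
13. n3.wid = 12  [a.mk - 6]
14. n7.depth = true  [B.wid > 11]
15. n8.env = "ux"  [terminal]
16. n7.tag = false  [E.depth == false]
17. n7.lim = 8  [8]
18. n7.pre = false  [false]
19. n2.lim = false  [false]
20. n9.env = "mv"  [terminal]
21. n10.depth = false  [C.live and C.mk]
22. n11.idx = -7  [-7]
23. n12.env = "yy"  [terminal]
24. n13.ok = "uq"  [terminal]
25. n14.env = 10  [terminal]
26. n11.pre = false  [b.env == B.idx]
27. n11.depth = 5  [B.idx + 12]
28. n11.wid = 11  [b.env + B.idx + 8]
29. n10.tag = true  [true]
30. n10.lim = 15  [B.wid + B.depth - 1]
31. n10.pre = true  [E.depth == false]
32. n1.cnt = true  [true]
33. n1.val = 30  [30]
34. n0.sig = "xxq"  ["x" ++ S.tag]
35. n0.idx = false  [not C.cnt]

false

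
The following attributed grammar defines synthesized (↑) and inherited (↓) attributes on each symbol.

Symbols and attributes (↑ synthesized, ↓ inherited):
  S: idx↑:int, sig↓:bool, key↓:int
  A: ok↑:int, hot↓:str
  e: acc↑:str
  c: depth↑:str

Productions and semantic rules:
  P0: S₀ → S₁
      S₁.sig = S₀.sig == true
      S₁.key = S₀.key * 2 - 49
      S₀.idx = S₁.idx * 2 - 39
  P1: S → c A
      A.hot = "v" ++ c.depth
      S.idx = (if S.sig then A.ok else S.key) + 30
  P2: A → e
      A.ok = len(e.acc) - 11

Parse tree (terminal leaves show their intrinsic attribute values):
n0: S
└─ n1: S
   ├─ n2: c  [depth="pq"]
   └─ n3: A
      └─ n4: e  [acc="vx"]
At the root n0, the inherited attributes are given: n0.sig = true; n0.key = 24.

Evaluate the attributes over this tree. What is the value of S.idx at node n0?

3

1. n0.sig = true  [given at root]
2. n0.key = 24  [given at root]
3. n1.sig = true  [S₀.sig == true]
4. n1.key = -1  [S₀.key * 2 - 49]
5. n2.depth = "pq"  [terminal]
6. n3.hot = "vpq"  ["v" ++ c.depth]
7. n4.acc = "vx"  [terminal]
8. n3.ok = -9  [len(e.acc) - 11]
9. n1.idx = 21  [(if S.sig then A.ok else S.key) + 30]
10. n0.idx = 3  [S₁.idx * 2 - 39]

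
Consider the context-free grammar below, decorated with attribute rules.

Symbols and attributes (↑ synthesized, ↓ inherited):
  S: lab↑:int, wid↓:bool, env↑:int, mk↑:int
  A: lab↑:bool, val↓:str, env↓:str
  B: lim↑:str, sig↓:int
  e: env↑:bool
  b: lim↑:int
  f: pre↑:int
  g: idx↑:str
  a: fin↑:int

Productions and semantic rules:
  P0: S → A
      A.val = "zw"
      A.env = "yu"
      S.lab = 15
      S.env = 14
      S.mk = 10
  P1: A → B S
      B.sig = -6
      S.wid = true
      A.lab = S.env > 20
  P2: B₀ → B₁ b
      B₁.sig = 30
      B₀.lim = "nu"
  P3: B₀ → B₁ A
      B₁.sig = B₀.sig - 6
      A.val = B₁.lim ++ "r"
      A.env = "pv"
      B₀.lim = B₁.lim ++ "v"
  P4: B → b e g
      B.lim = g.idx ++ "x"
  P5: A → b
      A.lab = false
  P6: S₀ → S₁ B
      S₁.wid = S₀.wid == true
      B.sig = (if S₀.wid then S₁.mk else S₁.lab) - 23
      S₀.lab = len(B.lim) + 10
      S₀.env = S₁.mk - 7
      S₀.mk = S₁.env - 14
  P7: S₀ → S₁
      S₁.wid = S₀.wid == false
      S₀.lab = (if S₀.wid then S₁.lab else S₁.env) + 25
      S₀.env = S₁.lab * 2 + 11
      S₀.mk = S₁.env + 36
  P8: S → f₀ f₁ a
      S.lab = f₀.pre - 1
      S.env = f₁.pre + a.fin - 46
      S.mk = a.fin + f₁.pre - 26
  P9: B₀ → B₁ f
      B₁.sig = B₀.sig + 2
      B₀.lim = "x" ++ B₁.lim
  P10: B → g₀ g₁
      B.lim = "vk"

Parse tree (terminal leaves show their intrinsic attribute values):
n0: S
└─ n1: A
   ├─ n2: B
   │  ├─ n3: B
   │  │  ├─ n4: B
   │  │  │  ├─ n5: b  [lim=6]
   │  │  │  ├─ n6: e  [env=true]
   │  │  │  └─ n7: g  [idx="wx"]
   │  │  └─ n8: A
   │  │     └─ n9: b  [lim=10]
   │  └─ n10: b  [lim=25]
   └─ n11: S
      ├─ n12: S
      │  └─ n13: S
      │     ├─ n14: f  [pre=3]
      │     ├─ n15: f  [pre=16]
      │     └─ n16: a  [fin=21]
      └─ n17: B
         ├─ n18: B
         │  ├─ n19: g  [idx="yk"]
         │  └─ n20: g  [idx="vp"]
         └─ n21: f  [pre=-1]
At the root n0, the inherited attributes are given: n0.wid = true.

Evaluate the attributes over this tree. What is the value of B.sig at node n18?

1. n0.wid = true  [given at root]
2. n1.val = "zw"  ["zw"]
3. n1.env = "yu"  ["yu"]
4. n2.sig = -6  [-6]
5. n3.sig = 30  [30]
6. n4.sig = 24  [B₀.sig - 6]
7. n5.lim = 6  [terminal]
8. n6.env = true  [terminal]
9. n7.idx = "wx"  [terminal]
10. n4.lim = "wxx"  [g.idx ++ "x"]
11. n8.val = "wxxr"  [B₁.lim ++ "r"]
12. n8.env = "pv"  ["pv"]
13. n9.lim = 10  [terminal]
14. n8.lab = false  [false]
15. n3.lim = "wxxv"  [B₁.lim ++ "v"]
16. n10.lim = 25  [terminal]
17. n2.lim = "nu"  ["nu"]
18. n11.wid = true  [true]
19. n12.wid = true  [S₀.wid == true]
20. n13.wid = false  [S₀.wid == false]
21. n14.pre = 3  [terminal]
22. n15.pre = 16  [terminal]
23. n16.fin = 21  [terminal]
24. n13.lab = 2  [f₀.pre - 1]
25. n13.env = -9  [f₁.pre + a.fin - 46]
26. n13.mk = 11  [a.fin + f₁.pre - 26]
27. n12.lab = 27  [(if S₀.wid then S₁.lab else S₁.env) + 25]
28. n12.env = 15  [S₁.lab * 2 + 11]
29. n12.mk = 27  [S₁.env + 36]
30. n17.sig = 4  [(if S₀.wid then S₁.mk else S₁.lab) - 23]
31. n18.sig = 6  [B₀.sig + 2]
32. n19.idx = "yk"  [terminal]
33. n20.idx = "vp"  [terminal]
34. n18.lim = "vk"  ["vk"]
35. n21.pre = -1  [terminal]
36. n17.lim = "xvk"  ["x" ++ B₁.lim]
37. n11.lab = 13  [len(B.lim) + 10]
38. n11.env = 20  [S₁.mk - 7]
39. n11.mk = 1  [S₁.env - 14]
40. n1.lab = false  [S.env > 20]
41. n0.lab = 15  [15]
42. n0.env = 14  [14]
43. n0.mk = 10  [10]

6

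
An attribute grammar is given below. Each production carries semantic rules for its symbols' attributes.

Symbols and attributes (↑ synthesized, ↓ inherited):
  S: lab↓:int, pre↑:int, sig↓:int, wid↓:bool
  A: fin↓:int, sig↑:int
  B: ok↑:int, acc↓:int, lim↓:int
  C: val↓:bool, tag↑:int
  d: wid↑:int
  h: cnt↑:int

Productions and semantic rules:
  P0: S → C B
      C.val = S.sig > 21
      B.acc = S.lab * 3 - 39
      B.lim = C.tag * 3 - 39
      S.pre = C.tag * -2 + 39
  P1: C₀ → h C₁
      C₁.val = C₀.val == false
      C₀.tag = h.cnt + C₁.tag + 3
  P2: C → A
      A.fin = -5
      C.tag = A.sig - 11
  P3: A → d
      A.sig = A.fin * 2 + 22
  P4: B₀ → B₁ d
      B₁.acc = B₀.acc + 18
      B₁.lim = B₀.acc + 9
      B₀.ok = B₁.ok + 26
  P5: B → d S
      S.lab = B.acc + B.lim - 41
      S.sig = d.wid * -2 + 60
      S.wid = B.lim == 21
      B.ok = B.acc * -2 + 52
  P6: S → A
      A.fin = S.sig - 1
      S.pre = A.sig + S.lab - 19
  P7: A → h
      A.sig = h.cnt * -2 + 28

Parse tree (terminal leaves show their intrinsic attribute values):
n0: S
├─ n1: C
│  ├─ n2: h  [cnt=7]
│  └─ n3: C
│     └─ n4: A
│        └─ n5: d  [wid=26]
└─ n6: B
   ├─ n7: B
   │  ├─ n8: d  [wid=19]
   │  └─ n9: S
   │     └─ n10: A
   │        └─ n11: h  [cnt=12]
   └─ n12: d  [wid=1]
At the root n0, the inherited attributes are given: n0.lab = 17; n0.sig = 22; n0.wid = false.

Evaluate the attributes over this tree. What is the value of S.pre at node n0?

1. n0.lab = 17  [given at root]
2. n0.sig = 22  [given at root]
3. n0.wid = false  [given at root]
4. n1.val = true  [S.sig > 21]
5. n2.cnt = 7  [terminal]
6. n3.val = false  [C₀.val == false]
7. n4.fin = -5  [-5]
8. n5.wid = 26  [terminal]
9. n4.sig = 12  [A.fin * 2 + 22]
10. n3.tag = 1  [A.sig - 11]
11. n1.tag = 11  [h.cnt + C₁.tag + 3]
12. n6.acc = 12  [S.lab * 3 - 39]
13. n6.lim = -6  [C.tag * 3 - 39]
14. n7.acc = 30  [B₀.acc + 18]
15. n7.lim = 21  [B₀.acc + 9]
16. n8.wid = 19  [terminal]
17. n9.lab = 10  [B.acc + B.lim - 41]
18. n9.sig = 22  [d.wid * -2 + 60]
19. n9.wid = true  [B.lim == 21]
20. n10.fin = 21  [S.sig - 1]
21. n11.cnt = 12  [terminal]
22. n10.sig = 4  [h.cnt * -2 + 28]
23. n9.pre = -5  [A.sig + S.lab - 19]
24. n7.ok = -8  [B.acc * -2 + 52]
25. n12.wid = 1  [terminal]
26. n6.ok = 18  [B₁.ok + 26]
27. n0.pre = 17  [C.tag * -2 + 39]

17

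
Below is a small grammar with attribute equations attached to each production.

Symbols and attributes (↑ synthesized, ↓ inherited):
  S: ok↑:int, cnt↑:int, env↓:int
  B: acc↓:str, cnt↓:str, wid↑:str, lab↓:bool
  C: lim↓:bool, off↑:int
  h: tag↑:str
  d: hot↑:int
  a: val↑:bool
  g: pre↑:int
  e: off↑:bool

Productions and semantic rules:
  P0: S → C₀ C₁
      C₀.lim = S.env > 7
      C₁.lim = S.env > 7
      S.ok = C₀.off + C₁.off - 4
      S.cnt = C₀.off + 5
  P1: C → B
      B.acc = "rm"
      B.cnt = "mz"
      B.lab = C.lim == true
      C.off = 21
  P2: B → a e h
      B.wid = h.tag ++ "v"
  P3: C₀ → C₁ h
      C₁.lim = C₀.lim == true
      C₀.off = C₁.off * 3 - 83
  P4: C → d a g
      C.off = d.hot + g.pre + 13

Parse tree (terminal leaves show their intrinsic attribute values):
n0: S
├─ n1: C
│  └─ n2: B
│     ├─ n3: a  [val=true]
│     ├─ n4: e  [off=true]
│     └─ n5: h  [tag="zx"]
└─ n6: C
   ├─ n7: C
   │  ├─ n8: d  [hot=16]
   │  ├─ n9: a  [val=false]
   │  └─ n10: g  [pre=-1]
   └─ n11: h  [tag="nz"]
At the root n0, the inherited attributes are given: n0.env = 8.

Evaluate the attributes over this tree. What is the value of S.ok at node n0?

18

1. n0.env = 8  [given at root]
2. n1.lim = true  [S.env > 7]
3. n2.acc = "rm"  ["rm"]
4. n2.cnt = "mz"  ["mz"]
5. n2.lab = true  [C.lim == true]
6. n3.val = true  [terminal]
7. n4.off = true  [terminal]
8. n5.tag = "zx"  [terminal]
9. n2.wid = "zxv"  [h.tag ++ "v"]
10. n1.off = 21  [21]
11. n6.lim = true  [S.env > 7]
12. n7.lim = true  [C₀.lim == true]
13. n8.hot = 16  [terminal]
14. n9.val = false  [terminal]
15. n10.pre = -1  [terminal]
16. n7.off = 28  [d.hot + g.pre + 13]
17. n11.tag = "nz"  [terminal]
18. n6.off = 1  [C₁.off * 3 - 83]
19. n0.ok = 18  [C₀.off + C₁.off - 4]
20. n0.cnt = 26  [C₀.off + 5]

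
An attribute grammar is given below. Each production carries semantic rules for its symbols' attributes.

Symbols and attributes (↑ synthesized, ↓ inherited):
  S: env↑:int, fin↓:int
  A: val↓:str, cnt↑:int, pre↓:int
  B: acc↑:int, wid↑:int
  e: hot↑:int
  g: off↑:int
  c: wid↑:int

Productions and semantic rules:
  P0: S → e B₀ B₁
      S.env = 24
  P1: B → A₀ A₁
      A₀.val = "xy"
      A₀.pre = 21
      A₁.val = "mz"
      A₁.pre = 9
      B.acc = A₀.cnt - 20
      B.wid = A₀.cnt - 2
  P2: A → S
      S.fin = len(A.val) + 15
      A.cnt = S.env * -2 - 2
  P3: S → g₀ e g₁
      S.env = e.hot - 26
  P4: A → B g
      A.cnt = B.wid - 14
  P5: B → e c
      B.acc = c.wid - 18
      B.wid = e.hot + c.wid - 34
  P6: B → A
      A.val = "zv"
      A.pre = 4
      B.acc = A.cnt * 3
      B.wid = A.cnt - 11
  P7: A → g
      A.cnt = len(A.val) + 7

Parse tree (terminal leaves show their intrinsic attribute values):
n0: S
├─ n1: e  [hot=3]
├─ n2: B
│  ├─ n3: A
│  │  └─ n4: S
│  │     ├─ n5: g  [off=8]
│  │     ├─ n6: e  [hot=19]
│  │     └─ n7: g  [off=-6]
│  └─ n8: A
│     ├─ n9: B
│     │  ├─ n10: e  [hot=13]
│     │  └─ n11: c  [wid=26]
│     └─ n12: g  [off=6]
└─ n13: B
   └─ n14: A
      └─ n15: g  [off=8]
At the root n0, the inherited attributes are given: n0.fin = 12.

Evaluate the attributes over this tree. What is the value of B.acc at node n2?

1. n0.fin = 12  [given at root]
2. n1.hot = 3  [terminal]
3. n3.val = "xy"  ["xy"]
4. n3.pre = 21  [21]
5. n4.fin = 17  [len(A.val) + 15]
6. n5.off = 8  [terminal]
7. n6.hot = 19  [terminal]
8. n7.off = -6  [terminal]
9. n4.env = -7  [e.hot - 26]
10. n3.cnt = 12  [S.env * -2 - 2]
11. n8.val = "mz"  ["mz"]
12. n8.pre = 9  [9]
13. n10.hot = 13  [terminal]
14. n11.wid = 26  [terminal]
15. n9.acc = 8  [c.wid - 18]
16. n9.wid = 5  [e.hot + c.wid - 34]
17. n12.off = 6  [terminal]
18. n8.cnt = -9  [B.wid - 14]
19. n2.acc = -8  [A₀.cnt - 20]
20. n2.wid = 10  [A₀.cnt - 2]
21. n14.val = "zv"  ["zv"]
22. n14.pre = 4  [4]
23. n15.off = 8  [terminal]
24. n14.cnt = 9  [len(A.val) + 7]
25. n13.acc = 27  [A.cnt * 3]
26. n13.wid = -2  [A.cnt - 11]
27. n0.env = 24  [24]

-8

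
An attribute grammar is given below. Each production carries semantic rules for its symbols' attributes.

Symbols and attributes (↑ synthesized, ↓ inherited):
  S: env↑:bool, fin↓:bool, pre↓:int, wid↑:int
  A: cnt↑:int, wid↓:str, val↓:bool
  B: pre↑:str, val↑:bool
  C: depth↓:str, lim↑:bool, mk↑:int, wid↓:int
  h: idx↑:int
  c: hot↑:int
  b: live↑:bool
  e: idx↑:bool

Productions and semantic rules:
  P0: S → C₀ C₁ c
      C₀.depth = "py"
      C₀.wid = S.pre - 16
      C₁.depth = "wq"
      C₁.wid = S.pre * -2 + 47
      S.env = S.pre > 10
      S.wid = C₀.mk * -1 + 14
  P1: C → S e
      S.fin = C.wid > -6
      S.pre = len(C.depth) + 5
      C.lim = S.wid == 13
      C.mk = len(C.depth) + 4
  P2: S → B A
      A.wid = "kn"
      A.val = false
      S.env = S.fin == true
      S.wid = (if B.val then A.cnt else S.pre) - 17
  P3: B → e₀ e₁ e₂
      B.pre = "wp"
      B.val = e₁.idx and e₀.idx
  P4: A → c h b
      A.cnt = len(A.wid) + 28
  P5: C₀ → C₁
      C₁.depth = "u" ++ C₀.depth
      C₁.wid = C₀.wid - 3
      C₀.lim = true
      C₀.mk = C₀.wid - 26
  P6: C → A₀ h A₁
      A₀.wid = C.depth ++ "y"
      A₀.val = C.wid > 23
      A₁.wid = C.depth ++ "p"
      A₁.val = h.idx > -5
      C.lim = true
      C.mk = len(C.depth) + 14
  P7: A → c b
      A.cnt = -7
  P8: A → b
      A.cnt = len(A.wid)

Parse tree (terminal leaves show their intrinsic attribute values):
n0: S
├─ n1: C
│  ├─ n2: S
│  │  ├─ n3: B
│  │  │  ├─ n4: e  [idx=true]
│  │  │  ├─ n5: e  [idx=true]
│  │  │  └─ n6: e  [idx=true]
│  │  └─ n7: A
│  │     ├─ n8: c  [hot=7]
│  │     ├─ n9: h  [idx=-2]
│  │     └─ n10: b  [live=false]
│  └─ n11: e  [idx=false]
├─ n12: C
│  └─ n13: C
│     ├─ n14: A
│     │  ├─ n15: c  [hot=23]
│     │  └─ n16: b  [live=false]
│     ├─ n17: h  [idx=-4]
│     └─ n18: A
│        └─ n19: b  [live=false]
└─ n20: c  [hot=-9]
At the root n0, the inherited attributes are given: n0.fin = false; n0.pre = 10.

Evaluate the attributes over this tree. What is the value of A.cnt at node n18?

1. n0.fin = false  [given at root]
2. n0.pre = 10  [given at root]
3. n1.depth = "py"  ["py"]
4. n1.wid = -6  [S.pre - 16]
5. n2.fin = false  [C.wid > -6]
6. n2.pre = 7  [len(C.depth) + 5]
7. n4.idx = true  [terminal]
8. n5.idx = true  [terminal]
9. n6.idx = true  [terminal]
10. n3.pre = "wp"  ["wp"]
11. n3.val = true  [e₁.idx and e₀.idx]
12. n7.wid = "kn"  ["kn"]
13. n7.val = false  [false]
14. n8.hot = 7  [terminal]
15. n9.idx = -2  [terminal]
16. n10.live = false  [terminal]
17. n7.cnt = 30  [len(A.wid) + 28]
18. n2.env = false  [S.fin == true]
19. n2.wid = 13  [(if B.val then A.cnt else S.pre) - 17]
20. n11.idx = false  [terminal]
21. n1.lim = true  [S.wid == 13]
22. n1.mk = 6  [len(C.depth) + 4]
23. n12.depth = "wq"  ["wq"]
24. n12.wid = 27  [S.pre * -2 + 47]
25. n13.depth = "uwq"  ["u" ++ C₀.depth]
26. n13.wid = 24  [C₀.wid - 3]
27. n14.wid = "uwqy"  [C.depth ++ "y"]
28. n14.val = true  [C.wid > 23]
29. n15.hot = 23  [terminal]
30. n16.live = false  [terminal]
31. n14.cnt = -7  [-7]
32. n17.idx = -4  [terminal]
33. n18.wid = "uwqp"  [C.depth ++ "p"]
34. n18.val = true  [h.idx > -5]
35. n19.live = false  [terminal]
36. n18.cnt = 4  [len(A.wid)]
37. n13.lim = true  [true]
38. n13.mk = 17  [len(C.depth) + 14]
39. n12.lim = true  [true]
40. n12.mk = 1  [C₀.wid - 26]
41. n20.hot = -9  [terminal]
42. n0.env = false  [S.pre > 10]
43. n0.wid = 8  [C₀.mk * -1 + 14]

4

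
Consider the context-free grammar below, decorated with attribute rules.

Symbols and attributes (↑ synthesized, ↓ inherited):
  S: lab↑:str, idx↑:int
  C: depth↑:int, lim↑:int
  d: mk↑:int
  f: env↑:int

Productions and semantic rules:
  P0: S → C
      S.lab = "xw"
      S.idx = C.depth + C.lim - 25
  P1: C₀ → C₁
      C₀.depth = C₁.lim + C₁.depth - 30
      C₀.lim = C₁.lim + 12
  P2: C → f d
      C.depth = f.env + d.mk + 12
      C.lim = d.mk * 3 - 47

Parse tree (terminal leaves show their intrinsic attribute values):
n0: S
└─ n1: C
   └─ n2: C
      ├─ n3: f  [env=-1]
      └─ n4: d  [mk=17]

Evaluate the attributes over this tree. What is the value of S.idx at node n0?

1. n3.env = -1  [terminal]
2. n4.mk = 17  [terminal]
3. n2.depth = 28  [f.env + d.mk + 12]
4. n2.lim = 4  [d.mk * 3 - 47]
5. n1.depth = 2  [C₁.lim + C₁.depth - 30]
6. n1.lim = 16  [C₁.lim + 12]
7. n0.lab = "xw"  ["xw"]
8. n0.idx = -7  [C.depth + C.lim - 25]

-7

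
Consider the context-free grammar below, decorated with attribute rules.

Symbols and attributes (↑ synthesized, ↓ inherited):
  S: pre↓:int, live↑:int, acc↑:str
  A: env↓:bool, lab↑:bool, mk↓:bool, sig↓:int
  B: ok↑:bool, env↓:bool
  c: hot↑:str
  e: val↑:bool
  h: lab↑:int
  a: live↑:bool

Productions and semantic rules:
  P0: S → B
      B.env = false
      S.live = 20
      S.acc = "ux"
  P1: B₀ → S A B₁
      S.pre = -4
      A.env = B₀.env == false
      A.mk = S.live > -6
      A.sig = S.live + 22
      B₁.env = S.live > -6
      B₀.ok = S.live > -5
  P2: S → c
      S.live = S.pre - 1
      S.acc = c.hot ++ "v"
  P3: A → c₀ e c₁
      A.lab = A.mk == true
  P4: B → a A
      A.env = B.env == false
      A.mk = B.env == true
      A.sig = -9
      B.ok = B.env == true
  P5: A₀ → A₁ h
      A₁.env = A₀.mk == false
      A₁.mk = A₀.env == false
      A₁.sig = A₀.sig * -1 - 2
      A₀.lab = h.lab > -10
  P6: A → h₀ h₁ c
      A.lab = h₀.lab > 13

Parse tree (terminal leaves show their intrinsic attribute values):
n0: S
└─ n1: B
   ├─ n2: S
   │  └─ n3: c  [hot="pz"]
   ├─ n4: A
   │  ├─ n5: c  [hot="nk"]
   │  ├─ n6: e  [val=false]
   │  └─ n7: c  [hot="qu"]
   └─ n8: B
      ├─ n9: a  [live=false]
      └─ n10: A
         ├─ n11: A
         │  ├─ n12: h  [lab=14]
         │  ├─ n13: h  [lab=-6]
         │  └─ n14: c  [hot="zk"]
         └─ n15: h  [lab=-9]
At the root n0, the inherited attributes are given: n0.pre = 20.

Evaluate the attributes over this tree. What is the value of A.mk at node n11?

1. n0.pre = 20  [given at root]
2. n1.env = false  [false]
3. n2.pre = -4  [-4]
4. n3.hot = "pz"  [terminal]
5. n2.live = -5  [S.pre - 1]
6. n2.acc = "pzv"  [c.hot ++ "v"]
7. n4.env = true  [B₀.env == false]
8. n4.mk = true  [S.live > -6]
9. n4.sig = 17  [S.live + 22]
10. n5.hot = "nk"  [terminal]
11. n6.val = false  [terminal]
12. n7.hot = "qu"  [terminal]
13. n4.lab = true  [A.mk == true]
14. n8.env = true  [S.live > -6]
15. n9.live = false  [terminal]
16. n10.env = false  [B.env == false]
17. n10.mk = true  [B.env == true]
18. n10.sig = -9  [-9]
19. n11.env = false  [A₀.mk == false]
20. n11.mk = true  [A₀.env == false]
21. n11.sig = 7  [A₀.sig * -1 - 2]
22. n12.lab = 14  [terminal]
23. n13.lab = -6  [terminal]
24. n14.hot = "zk"  [terminal]
25. n11.lab = true  [h₀.lab > 13]
26. n15.lab = -9  [terminal]
27. n10.lab = true  [h.lab > -10]
28. n8.ok = true  [B.env == true]
29. n1.ok = false  [S.live > -5]
30. n0.live = 20  [20]
31. n0.acc = "ux"  ["ux"]

true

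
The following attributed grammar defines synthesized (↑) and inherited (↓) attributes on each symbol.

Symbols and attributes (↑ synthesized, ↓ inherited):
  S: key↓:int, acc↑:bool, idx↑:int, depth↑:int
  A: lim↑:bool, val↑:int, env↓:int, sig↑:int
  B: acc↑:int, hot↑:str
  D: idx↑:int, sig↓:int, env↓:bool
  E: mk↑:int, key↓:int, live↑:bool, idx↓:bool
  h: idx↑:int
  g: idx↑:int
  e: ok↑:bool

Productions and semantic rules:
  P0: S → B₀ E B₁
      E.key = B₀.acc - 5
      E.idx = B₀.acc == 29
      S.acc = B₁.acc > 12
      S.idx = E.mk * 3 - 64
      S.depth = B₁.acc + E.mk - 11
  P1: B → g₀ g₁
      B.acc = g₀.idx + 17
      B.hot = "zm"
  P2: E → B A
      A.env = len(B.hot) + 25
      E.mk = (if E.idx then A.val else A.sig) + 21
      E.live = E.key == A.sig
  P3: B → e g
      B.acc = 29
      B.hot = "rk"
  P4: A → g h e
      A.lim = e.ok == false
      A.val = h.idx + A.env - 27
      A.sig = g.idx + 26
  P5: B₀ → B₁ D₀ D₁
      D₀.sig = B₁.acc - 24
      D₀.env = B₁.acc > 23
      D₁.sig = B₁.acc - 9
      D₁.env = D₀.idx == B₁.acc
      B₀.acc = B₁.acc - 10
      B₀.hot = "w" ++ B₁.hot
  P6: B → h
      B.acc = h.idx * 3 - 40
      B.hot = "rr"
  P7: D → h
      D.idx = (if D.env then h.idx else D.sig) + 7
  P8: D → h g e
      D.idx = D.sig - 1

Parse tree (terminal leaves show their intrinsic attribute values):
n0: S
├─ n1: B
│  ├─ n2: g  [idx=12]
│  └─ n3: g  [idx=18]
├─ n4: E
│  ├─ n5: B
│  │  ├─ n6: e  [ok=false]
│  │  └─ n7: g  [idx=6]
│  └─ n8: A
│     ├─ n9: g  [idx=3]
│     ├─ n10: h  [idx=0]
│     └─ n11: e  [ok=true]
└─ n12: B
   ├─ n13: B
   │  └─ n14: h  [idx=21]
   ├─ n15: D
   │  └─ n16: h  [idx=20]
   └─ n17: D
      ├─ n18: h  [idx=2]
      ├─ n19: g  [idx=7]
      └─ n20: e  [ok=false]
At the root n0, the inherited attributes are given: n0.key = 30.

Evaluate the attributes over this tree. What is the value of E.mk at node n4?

21

1. n0.key = 30  [given at root]
2. n2.idx = 12  [terminal]
3. n3.idx = 18  [terminal]
4. n1.acc = 29  [g₀.idx + 17]
5. n1.hot = "zm"  ["zm"]
6. n4.key = 24  [B₀.acc - 5]
7. n4.idx = true  [B₀.acc == 29]
8. n6.ok = false  [terminal]
9. n7.idx = 6  [terminal]
10. n5.acc = 29  [29]
11. n5.hot = "rk"  ["rk"]
12. n8.env = 27  [len(B.hot) + 25]
13. n9.idx = 3  [terminal]
14. n10.idx = 0  [terminal]
15. n11.ok = true  [terminal]
16. n8.lim = false  [e.ok == false]
17. n8.val = 0  [h.idx + A.env - 27]
18. n8.sig = 29  [g.idx + 26]
19. n4.mk = 21  [(if E.idx then A.val else A.sig) + 21]
20. n4.live = false  [E.key == A.sig]
21. n14.idx = 21  [terminal]
22. n13.acc = 23  [h.idx * 3 - 40]
23. n13.hot = "rr"  ["rr"]
24. n15.sig = -1  [B₁.acc - 24]
25. n15.env = false  [B₁.acc > 23]
26. n16.idx = 20  [terminal]
27. n15.idx = 6  [(if D.env then h.idx else D.sig) + 7]
28. n17.sig = 14  [B₁.acc - 9]
29. n17.env = false  [D₀.idx == B₁.acc]
30. n18.idx = 2  [terminal]
31. n19.idx = 7  [terminal]
32. n20.ok = false  [terminal]
33. n17.idx = 13  [D.sig - 1]
34. n12.acc = 13  [B₁.acc - 10]
35. n12.hot = "wrr"  ["w" ++ B₁.hot]
36. n0.acc = true  [B₁.acc > 12]
37. n0.idx = -1  [E.mk * 3 - 64]
38. n0.depth = 23  [B₁.acc + E.mk - 11]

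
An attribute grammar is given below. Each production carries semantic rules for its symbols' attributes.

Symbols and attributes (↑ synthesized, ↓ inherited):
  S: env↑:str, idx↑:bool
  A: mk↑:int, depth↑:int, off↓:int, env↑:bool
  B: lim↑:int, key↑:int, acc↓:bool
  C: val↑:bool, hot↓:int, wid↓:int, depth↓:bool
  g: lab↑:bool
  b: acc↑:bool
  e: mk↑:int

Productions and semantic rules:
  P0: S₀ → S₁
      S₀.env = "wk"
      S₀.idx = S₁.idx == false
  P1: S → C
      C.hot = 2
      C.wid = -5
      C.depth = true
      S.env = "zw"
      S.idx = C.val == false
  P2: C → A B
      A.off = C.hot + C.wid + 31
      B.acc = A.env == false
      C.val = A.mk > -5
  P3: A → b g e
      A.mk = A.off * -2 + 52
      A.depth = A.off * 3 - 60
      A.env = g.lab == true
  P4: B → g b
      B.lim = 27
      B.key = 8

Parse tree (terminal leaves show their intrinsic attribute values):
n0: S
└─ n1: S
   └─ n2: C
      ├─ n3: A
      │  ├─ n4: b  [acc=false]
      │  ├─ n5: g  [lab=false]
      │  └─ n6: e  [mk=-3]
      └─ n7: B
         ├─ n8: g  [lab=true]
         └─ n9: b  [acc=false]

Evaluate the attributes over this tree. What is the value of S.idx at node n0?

true

1. n2.hot = 2  [2]
2. n2.wid = -5  [-5]
3. n2.depth = true  [true]
4. n3.off = 28  [C.hot + C.wid + 31]
5. n4.acc = false  [terminal]
6. n5.lab = false  [terminal]
7. n6.mk = -3  [terminal]
8. n3.mk = -4  [A.off * -2 + 52]
9. n3.depth = 24  [A.off * 3 - 60]
10. n3.env = false  [g.lab == true]
11. n7.acc = true  [A.env == false]
12. n8.lab = true  [terminal]
13. n9.acc = false  [terminal]
14. n7.lim = 27  [27]
15. n7.key = 8  [8]
16. n2.val = true  [A.mk > -5]
17. n1.env = "zw"  ["zw"]
18. n1.idx = false  [C.val == false]
19. n0.env = "wk"  ["wk"]
20. n0.idx = true  [S₁.idx == false]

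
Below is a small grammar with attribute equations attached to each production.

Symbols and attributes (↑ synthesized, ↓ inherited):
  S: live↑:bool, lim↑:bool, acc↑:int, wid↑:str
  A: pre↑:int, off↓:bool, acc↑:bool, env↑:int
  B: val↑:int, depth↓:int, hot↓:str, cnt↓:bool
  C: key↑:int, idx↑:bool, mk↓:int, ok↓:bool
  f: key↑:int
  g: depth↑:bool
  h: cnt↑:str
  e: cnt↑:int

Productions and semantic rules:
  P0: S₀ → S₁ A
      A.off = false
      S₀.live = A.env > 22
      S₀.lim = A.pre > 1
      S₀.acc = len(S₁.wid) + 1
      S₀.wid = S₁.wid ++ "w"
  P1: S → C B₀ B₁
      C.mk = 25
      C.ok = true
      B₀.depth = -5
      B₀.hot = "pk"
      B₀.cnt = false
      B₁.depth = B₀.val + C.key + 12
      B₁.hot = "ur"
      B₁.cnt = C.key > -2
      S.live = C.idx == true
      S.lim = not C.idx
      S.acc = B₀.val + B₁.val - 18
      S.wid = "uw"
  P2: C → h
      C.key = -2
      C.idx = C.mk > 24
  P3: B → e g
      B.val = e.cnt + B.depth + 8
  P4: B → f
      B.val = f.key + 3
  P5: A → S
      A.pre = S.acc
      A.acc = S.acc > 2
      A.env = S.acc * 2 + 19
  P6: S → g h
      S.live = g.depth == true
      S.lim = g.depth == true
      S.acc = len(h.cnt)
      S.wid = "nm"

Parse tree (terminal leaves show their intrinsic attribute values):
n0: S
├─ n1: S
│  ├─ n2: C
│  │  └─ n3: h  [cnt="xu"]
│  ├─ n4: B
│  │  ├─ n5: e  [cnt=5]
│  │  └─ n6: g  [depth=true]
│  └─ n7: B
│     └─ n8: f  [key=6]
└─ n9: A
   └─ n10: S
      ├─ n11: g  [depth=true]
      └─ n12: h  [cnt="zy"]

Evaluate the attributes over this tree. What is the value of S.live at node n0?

true

1. n2.mk = 25  [25]
2. n2.ok = true  [true]
3. n3.cnt = "xu"  [terminal]
4. n2.key = -2  [-2]
5. n2.idx = true  [C.mk > 24]
6. n4.depth = -5  [-5]
7. n4.hot = "pk"  ["pk"]
8. n4.cnt = false  [false]
9. n5.cnt = 5  [terminal]
10. n6.depth = true  [terminal]
11. n4.val = 8  [e.cnt + B.depth + 8]
12. n7.depth = 18  [B₀.val + C.key + 12]
13. n7.hot = "ur"  ["ur"]
14. n7.cnt = false  [C.key > -2]
15. n8.key = 6  [terminal]
16. n7.val = 9  [f.key + 3]
17. n1.live = true  [C.idx == true]
18. n1.lim = false  [not C.idx]
19. n1.acc = -1  [B₀.val + B₁.val - 18]
20. n1.wid = "uw"  ["uw"]
21. n9.off = false  [false]
22. n11.depth = true  [terminal]
23. n12.cnt = "zy"  [terminal]
24. n10.live = true  [g.depth == true]
25. n10.lim = true  [g.depth == true]
26. n10.acc = 2  [len(h.cnt)]
27. n10.wid = "nm"  ["nm"]
28. n9.pre = 2  [S.acc]
29. n9.acc = false  [S.acc > 2]
30. n9.env = 23  [S.acc * 2 + 19]
31. n0.live = true  [A.env > 22]
32. n0.lim = true  [A.pre > 1]
33. n0.acc = 3  [len(S₁.wid) + 1]
34. n0.wid = "uww"  [S₁.wid ++ "w"]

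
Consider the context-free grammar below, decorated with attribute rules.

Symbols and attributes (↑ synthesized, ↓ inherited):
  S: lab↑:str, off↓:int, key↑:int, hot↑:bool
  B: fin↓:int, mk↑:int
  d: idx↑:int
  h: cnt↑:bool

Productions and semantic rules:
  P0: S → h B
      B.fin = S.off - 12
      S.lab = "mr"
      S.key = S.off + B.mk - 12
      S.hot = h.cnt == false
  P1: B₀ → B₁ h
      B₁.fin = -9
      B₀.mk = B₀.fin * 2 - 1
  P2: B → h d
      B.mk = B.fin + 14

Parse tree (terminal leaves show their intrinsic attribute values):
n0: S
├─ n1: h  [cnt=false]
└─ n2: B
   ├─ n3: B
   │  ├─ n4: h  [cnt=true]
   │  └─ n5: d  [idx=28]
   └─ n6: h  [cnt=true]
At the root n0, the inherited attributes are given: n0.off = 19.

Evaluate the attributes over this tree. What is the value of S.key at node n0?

20

1. n0.off = 19  [given at root]
2. n1.cnt = false  [terminal]
3. n2.fin = 7  [S.off - 12]
4. n3.fin = -9  [-9]
5. n4.cnt = true  [terminal]
6. n5.idx = 28  [terminal]
7. n3.mk = 5  [B.fin + 14]
8. n6.cnt = true  [terminal]
9. n2.mk = 13  [B₀.fin * 2 - 1]
10. n0.lab = "mr"  ["mr"]
11. n0.key = 20  [S.off + B.mk - 12]
12. n0.hot = true  [h.cnt == false]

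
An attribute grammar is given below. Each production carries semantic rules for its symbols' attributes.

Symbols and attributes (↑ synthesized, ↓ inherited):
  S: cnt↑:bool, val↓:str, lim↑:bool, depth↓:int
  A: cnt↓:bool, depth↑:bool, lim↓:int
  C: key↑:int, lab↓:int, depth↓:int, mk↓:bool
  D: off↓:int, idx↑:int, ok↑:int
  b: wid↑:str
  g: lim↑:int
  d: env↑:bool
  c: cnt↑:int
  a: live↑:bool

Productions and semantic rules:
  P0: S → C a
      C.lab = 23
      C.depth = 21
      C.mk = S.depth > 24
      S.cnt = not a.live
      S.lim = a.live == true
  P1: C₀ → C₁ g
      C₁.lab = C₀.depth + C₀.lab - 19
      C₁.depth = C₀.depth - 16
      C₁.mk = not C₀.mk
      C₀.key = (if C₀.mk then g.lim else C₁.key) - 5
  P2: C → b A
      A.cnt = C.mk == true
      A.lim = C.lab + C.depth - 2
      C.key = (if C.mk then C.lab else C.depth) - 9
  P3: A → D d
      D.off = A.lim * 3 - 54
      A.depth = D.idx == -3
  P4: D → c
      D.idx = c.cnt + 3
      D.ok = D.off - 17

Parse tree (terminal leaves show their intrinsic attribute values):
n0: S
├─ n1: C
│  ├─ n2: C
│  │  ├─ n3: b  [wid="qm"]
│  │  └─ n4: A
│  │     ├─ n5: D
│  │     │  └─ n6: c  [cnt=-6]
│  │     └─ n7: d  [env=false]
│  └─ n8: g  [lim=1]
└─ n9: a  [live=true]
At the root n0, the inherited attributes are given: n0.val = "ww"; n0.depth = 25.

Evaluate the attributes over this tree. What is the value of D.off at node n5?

1. n0.val = "ww"  [given at root]
2. n0.depth = 25  [given at root]
3. n1.lab = 23  [23]
4. n1.depth = 21  [21]
5. n1.mk = true  [S.depth > 24]
6. n2.lab = 25  [C₀.depth + C₀.lab - 19]
7. n2.depth = 5  [C₀.depth - 16]
8. n2.mk = false  [not C₀.mk]
9. n3.wid = "qm"  [terminal]
10. n4.cnt = false  [C.mk == true]
11. n4.lim = 28  [C.lab + C.depth - 2]
12. n5.off = 30  [A.lim * 3 - 54]
13. n6.cnt = -6  [terminal]
14. n5.idx = -3  [c.cnt + 3]
15. n5.ok = 13  [D.off - 17]
16. n7.env = false  [terminal]
17. n4.depth = true  [D.idx == -3]
18. n2.key = -4  [(if C.mk then C.lab else C.depth) - 9]
19. n8.lim = 1  [terminal]
20. n1.key = -4  [(if C₀.mk then g.lim else C₁.key) - 5]
21. n9.live = true  [terminal]
22. n0.cnt = false  [not a.live]
23. n0.lim = true  [a.live == true]

30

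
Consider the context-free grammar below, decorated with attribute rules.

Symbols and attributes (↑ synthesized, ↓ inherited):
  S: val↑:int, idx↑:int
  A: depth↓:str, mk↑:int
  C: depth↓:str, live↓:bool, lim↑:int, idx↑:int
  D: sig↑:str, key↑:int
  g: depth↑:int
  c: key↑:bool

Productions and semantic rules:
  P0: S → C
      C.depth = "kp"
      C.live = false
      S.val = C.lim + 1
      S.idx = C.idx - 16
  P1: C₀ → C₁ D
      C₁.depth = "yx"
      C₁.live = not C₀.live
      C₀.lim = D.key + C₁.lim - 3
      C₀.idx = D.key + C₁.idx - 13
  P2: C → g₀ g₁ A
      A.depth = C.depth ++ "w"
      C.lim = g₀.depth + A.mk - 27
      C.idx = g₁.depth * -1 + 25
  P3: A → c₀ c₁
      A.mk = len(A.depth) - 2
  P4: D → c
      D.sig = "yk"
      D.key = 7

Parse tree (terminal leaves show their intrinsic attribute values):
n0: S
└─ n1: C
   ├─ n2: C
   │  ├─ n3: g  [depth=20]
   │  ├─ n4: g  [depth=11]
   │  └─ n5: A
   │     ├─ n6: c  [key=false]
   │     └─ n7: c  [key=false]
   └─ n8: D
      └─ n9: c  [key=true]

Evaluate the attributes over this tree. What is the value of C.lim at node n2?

1. n1.depth = "kp"  ["kp"]
2. n1.live = false  [false]
3. n2.depth = "yx"  ["yx"]
4. n2.live = true  [not C₀.live]
5. n3.depth = 20  [terminal]
6. n4.depth = 11  [terminal]
7. n5.depth = "yxw"  [C.depth ++ "w"]
8. n6.key = false  [terminal]
9. n7.key = false  [terminal]
10. n5.mk = 1  [len(A.depth) - 2]
11. n2.lim = -6  [g₀.depth + A.mk - 27]
12. n2.idx = 14  [g₁.depth * -1 + 25]
13. n9.key = true  [terminal]
14. n8.sig = "yk"  ["yk"]
15. n8.key = 7  [7]
16. n1.lim = -2  [D.key + C₁.lim - 3]
17. n1.idx = 8  [D.key + C₁.idx - 13]
18. n0.val = -1  [C.lim + 1]
19. n0.idx = -8  [C.idx - 16]

-6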